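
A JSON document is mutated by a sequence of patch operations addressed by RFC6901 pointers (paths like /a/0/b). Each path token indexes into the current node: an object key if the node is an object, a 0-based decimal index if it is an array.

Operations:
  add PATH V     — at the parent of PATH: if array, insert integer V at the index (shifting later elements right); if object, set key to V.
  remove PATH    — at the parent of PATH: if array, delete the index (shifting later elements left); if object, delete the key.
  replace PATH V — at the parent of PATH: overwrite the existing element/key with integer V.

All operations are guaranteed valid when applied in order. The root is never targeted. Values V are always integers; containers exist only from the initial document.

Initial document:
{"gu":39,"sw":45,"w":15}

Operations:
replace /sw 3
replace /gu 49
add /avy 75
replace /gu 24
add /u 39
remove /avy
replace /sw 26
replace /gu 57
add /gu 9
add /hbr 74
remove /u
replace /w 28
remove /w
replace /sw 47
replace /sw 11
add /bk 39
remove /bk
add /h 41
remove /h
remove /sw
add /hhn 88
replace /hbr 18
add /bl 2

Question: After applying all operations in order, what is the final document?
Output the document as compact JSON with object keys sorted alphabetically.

Answer: {"bl":2,"gu":9,"hbr":18,"hhn":88}

Derivation:
After op 1 (replace /sw 3): {"gu":39,"sw":3,"w":15}
After op 2 (replace /gu 49): {"gu":49,"sw":3,"w":15}
After op 3 (add /avy 75): {"avy":75,"gu":49,"sw":3,"w":15}
After op 4 (replace /gu 24): {"avy":75,"gu":24,"sw":3,"w":15}
After op 5 (add /u 39): {"avy":75,"gu":24,"sw":3,"u":39,"w":15}
After op 6 (remove /avy): {"gu":24,"sw":3,"u":39,"w":15}
After op 7 (replace /sw 26): {"gu":24,"sw":26,"u":39,"w":15}
After op 8 (replace /gu 57): {"gu":57,"sw":26,"u":39,"w":15}
After op 9 (add /gu 9): {"gu":9,"sw":26,"u":39,"w":15}
After op 10 (add /hbr 74): {"gu":9,"hbr":74,"sw":26,"u":39,"w":15}
After op 11 (remove /u): {"gu":9,"hbr":74,"sw":26,"w":15}
After op 12 (replace /w 28): {"gu":9,"hbr":74,"sw":26,"w":28}
After op 13 (remove /w): {"gu":9,"hbr":74,"sw":26}
After op 14 (replace /sw 47): {"gu":9,"hbr":74,"sw":47}
After op 15 (replace /sw 11): {"gu":9,"hbr":74,"sw":11}
After op 16 (add /bk 39): {"bk":39,"gu":9,"hbr":74,"sw":11}
After op 17 (remove /bk): {"gu":9,"hbr":74,"sw":11}
After op 18 (add /h 41): {"gu":9,"h":41,"hbr":74,"sw":11}
After op 19 (remove /h): {"gu":9,"hbr":74,"sw":11}
After op 20 (remove /sw): {"gu":9,"hbr":74}
After op 21 (add /hhn 88): {"gu":9,"hbr":74,"hhn":88}
After op 22 (replace /hbr 18): {"gu":9,"hbr":18,"hhn":88}
After op 23 (add /bl 2): {"bl":2,"gu":9,"hbr":18,"hhn":88}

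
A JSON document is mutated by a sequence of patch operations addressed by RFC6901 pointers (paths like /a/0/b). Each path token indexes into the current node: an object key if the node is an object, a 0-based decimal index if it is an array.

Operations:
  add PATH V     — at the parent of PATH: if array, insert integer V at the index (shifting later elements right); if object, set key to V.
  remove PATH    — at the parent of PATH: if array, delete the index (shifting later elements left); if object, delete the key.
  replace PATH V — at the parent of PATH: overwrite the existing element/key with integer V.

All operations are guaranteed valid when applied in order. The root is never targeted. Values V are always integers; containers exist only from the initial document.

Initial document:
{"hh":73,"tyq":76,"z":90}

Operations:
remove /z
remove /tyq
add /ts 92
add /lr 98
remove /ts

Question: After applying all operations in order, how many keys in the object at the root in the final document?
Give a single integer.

After op 1 (remove /z): {"hh":73,"tyq":76}
After op 2 (remove /tyq): {"hh":73}
After op 3 (add /ts 92): {"hh":73,"ts":92}
After op 4 (add /lr 98): {"hh":73,"lr":98,"ts":92}
After op 5 (remove /ts): {"hh":73,"lr":98}
Size at the root: 2

Answer: 2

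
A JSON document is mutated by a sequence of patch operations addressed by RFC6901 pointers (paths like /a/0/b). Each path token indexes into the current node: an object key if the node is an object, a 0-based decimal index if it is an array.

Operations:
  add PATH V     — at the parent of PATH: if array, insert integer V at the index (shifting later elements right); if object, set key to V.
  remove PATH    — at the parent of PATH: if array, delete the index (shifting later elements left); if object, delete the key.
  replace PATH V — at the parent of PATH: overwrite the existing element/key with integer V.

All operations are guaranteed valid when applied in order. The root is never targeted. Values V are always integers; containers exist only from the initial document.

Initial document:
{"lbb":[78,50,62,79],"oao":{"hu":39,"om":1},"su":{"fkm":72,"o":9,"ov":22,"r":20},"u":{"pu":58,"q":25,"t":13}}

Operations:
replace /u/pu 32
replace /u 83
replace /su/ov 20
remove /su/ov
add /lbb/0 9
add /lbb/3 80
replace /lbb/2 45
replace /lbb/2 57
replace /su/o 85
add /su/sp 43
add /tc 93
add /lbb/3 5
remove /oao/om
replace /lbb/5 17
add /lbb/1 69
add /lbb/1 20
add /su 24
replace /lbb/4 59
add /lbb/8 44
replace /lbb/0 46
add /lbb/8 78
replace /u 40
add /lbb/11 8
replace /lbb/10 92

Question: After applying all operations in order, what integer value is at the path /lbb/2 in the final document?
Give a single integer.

After op 1 (replace /u/pu 32): {"lbb":[78,50,62,79],"oao":{"hu":39,"om":1},"su":{"fkm":72,"o":9,"ov":22,"r":20},"u":{"pu":32,"q":25,"t":13}}
After op 2 (replace /u 83): {"lbb":[78,50,62,79],"oao":{"hu":39,"om":1},"su":{"fkm":72,"o":9,"ov":22,"r":20},"u":83}
After op 3 (replace /su/ov 20): {"lbb":[78,50,62,79],"oao":{"hu":39,"om":1},"su":{"fkm":72,"o":9,"ov":20,"r":20},"u":83}
After op 4 (remove /su/ov): {"lbb":[78,50,62,79],"oao":{"hu":39,"om":1},"su":{"fkm":72,"o":9,"r":20},"u":83}
After op 5 (add /lbb/0 9): {"lbb":[9,78,50,62,79],"oao":{"hu":39,"om":1},"su":{"fkm":72,"o":9,"r":20},"u":83}
After op 6 (add /lbb/3 80): {"lbb":[9,78,50,80,62,79],"oao":{"hu":39,"om":1},"su":{"fkm":72,"o":9,"r":20},"u":83}
After op 7 (replace /lbb/2 45): {"lbb":[9,78,45,80,62,79],"oao":{"hu":39,"om":1},"su":{"fkm":72,"o":9,"r":20},"u":83}
After op 8 (replace /lbb/2 57): {"lbb":[9,78,57,80,62,79],"oao":{"hu":39,"om":1},"su":{"fkm":72,"o":9,"r":20},"u":83}
After op 9 (replace /su/o 85): {"lbb":[9,78,57,80,62,79],"oao":{"hu":39,"om":1},"su":{"fkm":72,"o":85,"r":20},"u":83}
After op 10 (add /su/sp 43): {"lbb":[9,78,57,80,62,79],"oao":{"hu":39,"om":1},"su":{"fkm":72,"o":85,"r":20,"sp":43},"u":83}
After op 11 (add /tc 93): {"lbb":[9,78,57,80,62,79],"oao":{"hu":39,"om":1},"su":{"fkm":72,"o":85,"r":20,"sp":43},"tc":93,"u":83}
After op 12 (add /lbb/3 5): {"lbb":[9,78,57,5,80,62,79],"oao":{"hu":39,"om":1},"su":{"fkm":72,"o":85,"r":20,"sp":43},"tc":93,"u":83}
After op 13 (remove /oao/om): {"lbb":[9,78,57,5,80,62,79],"oao":{"hu":39},"su":{"fkm":72,"o":85,"r":20,"sp":43},"tc":93,"u":83}
After op 14 (replace /lbb/5 17): {"lbb":[9,78,57,5,80,17,79],"oao":{"hu":39},"su":{"fkm":72,"o":85,"r":20,"sp":43},"tc":93,"u":83}
After op 15 (add /lbb/1 69): {"lbb":[9,69,78,57,5,80,17,79],"oao":{"hu":39},"su":{"fkm":72,"o":85,"r":20,"sp":43},"tc":93,"u":83}
After op 16 (add /lbb/1 20): {"lbb":[9,20,69,78,57,5,80,17,79],"oao":{"hu":39},"su":{"fkm":72,"o":85,"r":20,"sp":43},"tc":93,"u":83}
After op 17 (add /su 24): {"lbb":[9,20,69,78,57,5,80,17,79],"oao":{"hu":39},"su":24,"tc":93,"u":83}
After op 18 (replace /lbb/4 59): {"lbb":[9,20,69,78,59,5,80,17,79],"oao":{"hu":39},"su":24,"tc":93,"u":83}
After op 19 (add /lbb/8 44): {"lbb":[9,20,69,78,59,5,80,17,44,79],"oao":{"hu":39},"su":24,"tc":93,"u":83}
After op 20 (replace /lbb/0 46): {"lbb":[46,20,69,78,59,5,80,17,44,79],"oao":{"hu":39},"su":24,"tc":93,"u":83}
After op 21 (add /lbb/8 78): {"lbb":[46,20,69,78,59,5,80,17,78,44,79],"oao":{"hu":39},"su":24,"tc":93,"u":83}
After op 22 (replace /u 40): {"lbb":[46,20,69,78,59,5,80,17,78,44,79],"oao":{"hu":39},"su":24,"tc":93,"u":40}
After op 23 (add /lbb/11 8): {"lbb":[46,20,69,78,59,5,80,17,78,44,79,8],"oao":{"hu":39},"su":24,"tc":93,"u":40}
After op 24 (replace /lbb/10 92): {"lbb":[46,20,69,78,59,5,80,17,78,44,92,8],"oao":{"hu":39},"su":24,"tc":93,"u":40}
Value at /lbb/2: 69

Answer: 69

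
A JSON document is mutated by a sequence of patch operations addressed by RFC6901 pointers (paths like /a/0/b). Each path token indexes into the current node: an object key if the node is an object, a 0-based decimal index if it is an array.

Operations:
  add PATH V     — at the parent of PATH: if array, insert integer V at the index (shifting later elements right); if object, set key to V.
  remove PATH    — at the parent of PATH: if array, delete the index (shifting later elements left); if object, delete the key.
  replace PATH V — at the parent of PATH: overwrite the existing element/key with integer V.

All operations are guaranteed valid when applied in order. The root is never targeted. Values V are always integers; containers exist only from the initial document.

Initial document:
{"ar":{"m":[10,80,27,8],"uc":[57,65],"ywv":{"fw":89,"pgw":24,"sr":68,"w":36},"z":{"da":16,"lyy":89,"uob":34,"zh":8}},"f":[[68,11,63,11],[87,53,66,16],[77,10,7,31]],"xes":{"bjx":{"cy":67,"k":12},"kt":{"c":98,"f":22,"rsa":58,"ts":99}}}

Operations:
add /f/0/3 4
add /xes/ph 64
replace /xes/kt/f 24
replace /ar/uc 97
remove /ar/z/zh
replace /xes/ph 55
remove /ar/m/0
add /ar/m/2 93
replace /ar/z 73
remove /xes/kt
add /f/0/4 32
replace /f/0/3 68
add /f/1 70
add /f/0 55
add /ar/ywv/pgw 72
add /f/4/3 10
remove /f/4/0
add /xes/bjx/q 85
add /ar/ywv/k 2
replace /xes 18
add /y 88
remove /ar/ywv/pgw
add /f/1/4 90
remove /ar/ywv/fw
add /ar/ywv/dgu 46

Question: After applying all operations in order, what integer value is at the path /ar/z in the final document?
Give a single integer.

Answer: 73

Derivation:
After op 1 (add /f/0/3 4): {"ar":{"m":[10,80,27,8],"uc":[57,65],"ywv":{"fw":89,"pgw":24,"sr":68,"w":36},"z":{"da":16,"lyy":89,"uob":34,"zh":8}},"f":[[68,11,63,4,11],[87,53,66,16],[77,10,7,31]],"xes":{"bjx":{"cy":67,"k":12},"kt":{"c":98,"f":22,"rsa":58,"ts":99}}}
After op 2 (add /xes/ph 64): {"ar":{"m":[10,80,27,8],"uc":[57,65],"ywv":{"fw":89,"pgw":24,"sr":68,"w":36},"z":{"da":16,"lyy":89,"uob":34,"zh":8}},"f":[[68,11,63,4,11],[87,53,66,16],[77,10,7,31]],"xes":{"bjx":{"cy":67,"k":12},"kt":{"c":98,"f":22,"rsa":58,"ts":99},"ph":64}}
After op 3 (replace /xes/kt/f 24): {"ar":{"m":[10,80,27,8],"uc":[57,65],"ywv":{"fw":89,"pgw":24,"sr":68,"w":36},"z":{"da":16,"lyy":89,"uob":34,"zh":8}},"f":[[68,11,63,4,11],[87,53,66,16],[77,10,7,31]],"xes":{"bjx":{"cy":67,"k":12},"kt":{"c":98,"f":24,"rsa":58,"ts":99},"ph":64}}
After op 4 (replace /ar/uc 97): {"ar":{"m":[10,80,27,8],"uc":97,"ywv":{"fw":89,"pgw":24,"sr":68,"w":36},"z":{"da":16,"lyy":89,"uob":34,"zh":8}},"f":[[68,11,63,4,11],[87,53,66,16],[77,10,7,31]],"xes":{"bjx":{"cy":67,"k":12},"kt":{"c":98,"f":24,"rsa":58,"ts":99},"ph":64}}
After op 5 (remove /ar/z/zh): {"ar":{"m":[10,80,27,8],"uc":97,"ywv":{"fw":89,"pgw":24,"sr":68,"w":36},"z":{"da":16,"lyy":89,"uob":34}},"f":[[68,11,63,4,11],[87,53,66,16],[77,10,7,31]],"xes":{"bjx":{"cy":67,"k":12},"kt":{"c":98,"f":24,"rsa":58,"ts":99},"ph":64}}
After op 6 (replace /xes/ph 55): {"ar":{"m":[10,80,27,8],"uc":97,"ywv":{"fw":89,"pgw":24,"sr":68,"w":36},"z":{"da":16,"lyy":89,"uob":34}},"f":[[68,11,63,4,11],[87,53,66,16],[77,10,7,31]],"xes":{"bjx":{"cy":67,"k":12},"kt":{"c":98,"f":24,"rsa":58,"ts":99},"ph":55}}
After op 7 (remove /ar/m/0): {"ar":{"m":[80,27,8],"uc":97,"ywv":{"fw":89,"pgw":24,"sr":68,"w":36},"z":{"da":16,"lyy":89,"uob":34}},"f":[[68,11,63,4,11],[87,53,66,16],[77,10,7,31]],"xes":{"bjx":{"cy":67,"k":12},"kt":{"c":98,"f":24,"rsa":58,"ts":99},"ph":55}}
After op 8 (add /ar/m/2 93): {"ar":{"m":[80,27,93,8],"uc":97,"ywv":{"fw":89,"pgw":24,"sr":68,"w":36},"z":{"da":16,"lyy":89,"uob":34}},"f":[[68,11,63,4,11],[87,53,66,16],[77,10,7,31]],"xes":{"bjx":{"cy":67,"k":12},"kt":{"c":98,"f":24,"rsa":58,"ts":99},"ph":55}}
After op 9 (replace /ar/z 73): {"ar":{"m":[80,27,93,8],"uc":97,"ywv":{"fw":89,"pgw":24,"sr":68,"w":36},"z":73},"f":[[68,11,63,4,11],[87,53,66,16],[77,10,7,31]],"xes":{"bjx":{"cy":67,"k":12},"kt":{"c":98,"f":24,"rsa":58,"ts":99},"ph":55}}
After op 10 (remove /xes/kt): {"ar":{"m":[80,27,93,8],"uc":97,"ywv":{"fw":89,"pgw":24,"sr":68,"w":36},"z":73},"f":[[68,11,63,4,11],[87,53,66,16],[77,10,7,31]],"xes":{"bjx":{"cy":67,"k":12},"ph":55}}
After op 11 (add /f/0/4 32): {"ar":{"m":[80,27,93,8],"uc":97,"ywv":{"fw":89,"pgw":24,"sr":68,"w":36},"z":73},"f":[[68,11,63,4,32,11],[87,53,66,16],[77,10,7,31]],"xes":{"bjx":{"cy":67,"k":12},"ph":55}}
After op 12 (replace /f/0/3 68): {"ar":{"m":[80,27,93,8],"uc":97,"ywv":{"fw":89,"pgw":24,"sr":68,"w":36},"z":73},"f":[[68,11,63,68,32,11],[87,53,66,16],[77,10,7,31]],"xes":{"bjx":{"cy":67,"k":12},"ph":55}}
After op 13 (add /f/1 70): {"ar":{"m":[80,27,93,8],"uc":97,"ywv":{"fw":89,"pgw":24,"sr":68,"w":36},"z":73},"f":[[68,11,63,68,32,11],70,[87,53,66,16],[77,10,7,31]],"xes":{"bjx":{"cy":67,"k":12},"ph":55}}
After op 14 (add /f/0 55): {"ar":{"m":[80,27,93,8],"uc":97,"ywv":{"fw":89,"pgw":24,"sr":68,"w":36},"z":73},"f":[55,[68,11,63,68,32,11],70,[87,53,66,16],[77,10,7,31]],"xes":{"bjx":{"cy":67,"k":12},"ph":55}}
After op 15 (add /ar/ywv/pgw 72): {"ar":{"m":[80,27,93,8],"uc":97,"ywv":{"fw":89,"pgw":72,"sr":68,"w":36},"z":73},"f":[55,[68,11,63,68,32,11],70,[87,53,66,16],[77,10,7,31]],"xes":{"bjx":{"cy":67,"k":12},"ph":55}}
After op 16 (add /f/4/3 10): {"ar":{"m":[80,27,93,8],"uc":97,"ywv":{"fw":89,"pgw":72,"sr":68,"w":36},"z":73},"f":[55,[68,11,63,68,32,11],70,[87,53,66,16],[77,10,7,10,31]],"xes":{"bjx":{"cy":67,"k":12},"ph":55}}
After op 17 (remove /f/4/0): {"ar":{"m":[80,27,93,8],"uc":97,"ywv":{"fw":89,"pgw":72,"sr":68,"w":36},"z":73},"f":[55,[68,11,63,68,32,11],70,[87,53,66,16],[10,7,10,31]],"xes":{"bjx":{"cy":67,"k":12},"ph":55}}
After op 18 (add /xes/bjx/q 85): {"ar":{"m":[80,27,93,8],"uc":97,"ywv":{"fw":89,"pgw":72,"sr":68,"w":36},"z":73},"f":[55,[68,11,63,68,32,11],70,[87,53,66,16],[10,7,10,31]],"xes":{"bjx":{"cy":67,"k":12,"q":85},"ph":55}}
After op 19 (add /ar/ywv/k 2): {"ar":{"m":[80,27,93,8],"uc":97,"ywv":{"fw":89,"k":2,"pgw":72,"sr":68,"w":36},"z":73},"f":[55,[68,11,63,68,32,11],70,[87,53,66,16],[10,7,10,31]],"xes":{"bjx":{"cy":67,"k":12,"q":85},"ph":55}}
After op 20 (replace /xes 18): {"ar":{"m":[80,27,93,8],"uc":97,"ywv":{"fw":89,"k":2,"pgw":72,"sr":68,"w":36},"z":73},"f":[55,[68,11,63,68,32,11],70,[87,53,66,16],[10,7,10,31]],"xes":18}
After op 21 (add /y 88): {"ar":{"m":[80,27,93,8],"uc":97,"ywv":{"fw":89,"k":2,"pgw":72,"sr":68,"w":36},"z":73},"f":[55,[68,11,63,68,32,11],70,[87,53,66,16],[10,7,10,31]],"xes":18,"y":88}
After op 22 (remove /ar/ywv/pgw): {"ar":{"m":[80,27,93,8],"uc":97,"ywv":{"fw":89,"k":2,"sr":68,"w":36},"z":73},"f":[55,[68,11,63,68,32,11],70,[87,53,66,16],[10,7,10,31]],"xes":18,"y":88}
After op 23 (add /f/1/4 90): {"ar":{"m":[80,27,93,8],"uc":97,"ywv":{"fw":89,"k":2,"sr":68,"w":36},"z":73},"f":[55,[68,11,63,68,90,32,11],70,[87,53,66,16],[10,7,10,31]],"xes":18,"y":88}
After op 24 (remove /ar/ywv/fw): {"ar":{"m":[80,27,93,8],"uc":97,"ywv":{"k":2,"sr":68,"w":36},"z":73},"f":[55,[68,11,63,68,90,32,11],70,[87,53,66,16],[10,7,10,31]],"xes":18,"y":88}
After op 25 (add /ar/ywv/dgu 46): {"ar":{"m":[80,27,93,8],"uc":97,"ywv":{"dgu":46,"k":2,"sr":68,"w":36},"z":73},"f":[55,[68,11,63,68,90,32,11],70,[87,53,66,16],[10,7,10,31]],"xes":18,"y":88}
Value at /ar/z: 73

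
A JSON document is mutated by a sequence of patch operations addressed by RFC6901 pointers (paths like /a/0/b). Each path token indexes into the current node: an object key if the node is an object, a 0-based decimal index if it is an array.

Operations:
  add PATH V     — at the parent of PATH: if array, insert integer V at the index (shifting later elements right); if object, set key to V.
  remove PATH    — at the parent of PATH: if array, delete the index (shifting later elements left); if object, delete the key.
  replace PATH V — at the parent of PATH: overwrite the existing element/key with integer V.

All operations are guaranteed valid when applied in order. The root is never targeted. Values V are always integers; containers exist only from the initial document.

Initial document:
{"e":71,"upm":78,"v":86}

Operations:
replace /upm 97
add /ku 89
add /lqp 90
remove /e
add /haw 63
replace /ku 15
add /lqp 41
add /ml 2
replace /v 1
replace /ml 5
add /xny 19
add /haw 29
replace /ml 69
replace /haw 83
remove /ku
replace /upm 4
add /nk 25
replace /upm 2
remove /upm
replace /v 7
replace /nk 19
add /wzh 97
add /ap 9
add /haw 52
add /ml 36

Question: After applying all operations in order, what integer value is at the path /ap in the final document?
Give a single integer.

After op 1 (replace /upm 97): {"e":71,"upm":97,"v":86}
After op 2 (add /ku 89): {"e":71,"ku":89,"upm":97,"v":86}
After op 3 (add /lqp 90): {"e":71,"ku":89,"lqp":90,"upm":97,"v":86}
After op 4 (remove /e): {"ku":89,"lqp":90,"upm":97,"v":86}
After op 5 (add /haw 63): {"haw":63,"ku":89,"lqp":90,"upm":97,"v":86}
After op 6 (replace /ku 15): {"haw":63,"ku":15,"lqp":90,"upm":97,"v":86}
After op 7 (add /lqp 41): {"haw":63,"ku":15,"lqp":41,"upm":97,"v":86}
After op 8 (add /ml 2): {"haw":63,"ku":15,"lqp":41,"ml":2,"upm":97,"v":86}
After op 9 (replace /v 1): {"haw":63,"ku":15,"lqp":41,"ml":2,"upm":97,"v":1}
After op 10 (replace /ml 5): {"haw":63,"ku":15,"lqp":41,"ml":5,"upm":97,"v":1}
After op 11 (add /xny 19): {"haw":63,"ku":15,"lqp":41,"ml":5,"upm":97,"v":1,"xny":19}
After op 12 (add /haw 29): {"haw":29,"ku":15,"lqp":41,"ml":5,"upm":97,"v":1,"xny":19}
After op 13 (replace /ml 69): {"haw":29,"ku":15,"lqp":41,"ml":69,"upm":97,"v":1,"xny":19}
After op 14 (replace /haw 83): {"haw":83,"ku":15,"lqp":41,"ml":69,"upm":97,"v":1,"xny":19}
After op 15 (remove /ku): {"haw":83,"lqp":41,"ml":69,"upm":97,"v":1,"xny":19}
After op 16 (replace /upm 4): {"haw":83,"lqp":41,"ml":69,"upm":4,"v":1,"xny":19}
After op 17 (add /nk 25): {"haw":83,"lqp":41,"ml":69,"nk":25,"upm":4,"v":1,"xny":19}
After op 18 (replace /upm 2): {"haw":83,"lqp":41,"ml":69,"nk":25,"upm":2,"v":1,"xny":19}
After op 19 (remove /upm): {"haw":83,"lqp":41,"ml":69,"nk":25,"v":1,"xny":19}
After op 20 (replace /v 7): {"haw":83,"lqp":41,"ml":69,"nk":25,"v":7,"xny":19}
After op 21 (replace /nk 19): {"haw":83,"lqp":41,"ml":69,"nk":19,"v":7,"xny":19}
After op 22 (add /wzh 97): {"haw":83,"lqp":41,"ml":69,"nk":19,"v":7,"wzh":97,"xny":19}
After op 23 (add /ap 9): {"ap":9,"haw":83,"lqp":41,"ml":69,"nk":19,"v":7,"wzh":97,"xny":19}
After op 24 (add /haw 52): {"ap":9,"haw":52,"lqp":41,"ml":69,"nk":19,"v":7,"wzh":97,"xny":19}
After op 25 (add /ml 36): {"ap":9,"haw":52,"lqp":41,"ml":36,"nk":19,"v":7,"wzh":97,"xny":19}
Value at /ap: 9

Answer: 9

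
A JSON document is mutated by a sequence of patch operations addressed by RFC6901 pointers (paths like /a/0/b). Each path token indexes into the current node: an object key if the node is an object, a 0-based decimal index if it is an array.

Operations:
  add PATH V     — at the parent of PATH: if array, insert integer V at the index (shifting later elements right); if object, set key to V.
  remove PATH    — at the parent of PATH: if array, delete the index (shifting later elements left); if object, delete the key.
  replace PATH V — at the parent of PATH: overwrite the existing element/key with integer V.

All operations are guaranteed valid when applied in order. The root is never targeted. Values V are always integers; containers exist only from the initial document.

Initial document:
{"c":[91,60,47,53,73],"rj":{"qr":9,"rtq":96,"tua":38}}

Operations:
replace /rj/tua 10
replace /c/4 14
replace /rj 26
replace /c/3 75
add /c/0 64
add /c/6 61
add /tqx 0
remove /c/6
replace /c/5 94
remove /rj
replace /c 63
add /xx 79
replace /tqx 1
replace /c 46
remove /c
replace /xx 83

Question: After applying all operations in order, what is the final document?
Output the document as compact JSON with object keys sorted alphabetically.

Answer: {"tqx":1,"xx":83}

Derivation:
After op 1 (replace /rj/tua 10): {"c":[91,60,47,53,73],"rj":{"qr":9,"rtq":96,"tua":10}}
After op 2 (replace /c/4 14): {"c":[91,60,47,53,14],"rj":{"qr":9,"rtq":96,"tua":10}}
After op 3 (replace /rj 26): {"c":[91,60,47,53,14],"rj":26}
After op 4 (replace /c/3 75): {"c":[91,60,47,75,14],"rj":26}
After op 5 (add /c/0 64): {"c":[64,91,60,47,75,14],"rj":26}
After op 6 (add /c/6 61): {"c":[64,91,60,47,75,14,61],"rj":26}
After op 7 (add /tqx 0): {"c":[64,91,60,47,75,14,61],"rj":26,"tqx":0}
After op 8 (remove /c/6): {"c":[64,91,60,47,75,14],"rj":26,"tqx":0}
After op 9 (replace /c/5 94): {"c":[64,91,60,47,75,94],"rj":26,"tqx":0}
After op 10 (remove /rj): {"c":[64,91,60,47,75,94],"tqx":0}
After op 11 (replace /c 63): {"c":63,"tqx":0}
After op 12 (add /xx 79): {"c":63,"tqx":0,"xx":79}
After op 13 (replace /tqx 1): {"c":63,"tqx":1,"xx":79}
After op 14 (replace /c 46): {"c":46,"tqx":1,"xx":79}
After op 15 (remove /c): {"tqx":1,"xx":79}
After op 16 (replace /xx 83): {"tqx":1,"xx":83}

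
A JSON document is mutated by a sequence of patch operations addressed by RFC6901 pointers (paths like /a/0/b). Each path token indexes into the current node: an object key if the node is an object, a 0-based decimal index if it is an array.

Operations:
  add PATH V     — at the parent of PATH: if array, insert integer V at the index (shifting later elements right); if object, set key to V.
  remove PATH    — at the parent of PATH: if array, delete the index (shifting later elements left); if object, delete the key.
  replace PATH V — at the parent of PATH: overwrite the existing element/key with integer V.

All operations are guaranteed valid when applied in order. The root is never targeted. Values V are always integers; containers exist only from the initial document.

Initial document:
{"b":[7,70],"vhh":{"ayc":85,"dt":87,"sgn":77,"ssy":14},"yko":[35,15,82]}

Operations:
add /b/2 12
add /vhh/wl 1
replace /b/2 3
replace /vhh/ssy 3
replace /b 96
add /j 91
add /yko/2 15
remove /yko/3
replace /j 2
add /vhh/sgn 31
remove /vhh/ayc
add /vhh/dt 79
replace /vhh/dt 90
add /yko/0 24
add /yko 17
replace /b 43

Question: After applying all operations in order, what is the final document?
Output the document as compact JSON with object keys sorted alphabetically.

After op 1 (add /b/2 12): {"b":[7,70,12],"vhh":{"ayc":85,"dt":87,"sgn":77,"ssy":14},"yko":[35,15,82]}
After op 2 (add /vhh/wl 1): {"b":[7,70,12],"vhh":{"ayc":85,"dt":87,"sgn":77,"ssy":14,"wl":1},"yko":[35,15,82]}
After op 3 (replace /b/2 3): {"b":[7,70,3],"vhh":{"ayc":85,"dt":87,"sgn":77,"ssy":14,"wl":1},"yko":[35,15,82]}
After op 4 (replace /vhh/ssy 3): {"b":[7,70,3],"vhh":{"ayc":85,"dt":87,"sgn":77,"ssy":3,"wl":1},"yko":[35,15,82]}
After op 5 (replace /b 96): {"b":96,"vhh":{"ayc":85,"dt":87,"sgn":77,"ssy":3,"wl":1},"yko":[35,15,82]}
After op 6 (add /j 91): {"b":96,"j":91,"vhh":{"ayc":85,"dt":87,"sgn":77,"ssy":3,"wl":1},"yko":[35,15,82]}
After op 7 (add /yko/2 15): {"b":96,"j":91,"vhh":{"ayc":85,"dt":87,"sgn":77,"ssy":3,"wl":1},"yko":[35,15,15,82]}
After op 8 (remove /yko/3): {"b":96,"j":91,"vhh":{"ayc":85,"dt":87,"sgn":77,"ssy":3,"wl":1},"yko":[35,15,15]}
After op 9 (replace /j 2): {"b":96,"j":2,"vhh":{"ayc":85,"dt":87,"sgn":77,"ssy":3,"wl":1},"yko":[35,15,15]}
After op 10 (add /vhh/sgn 31): {"b":96,"j":2,"vhh":{"ayc":85,"dt":87,"sgn":31,"ssy":3,"wl":1},"yko":[35,15,15]}
After op 11 (remove /vhh/ayc): {"b":96,"j":2,"vhh":{"dt":87,"sgn":31,"ssy":3,"wl":1},"yko":[35,15,15]}
After op 12 (add /vhh/dt 79): {"b":96,"j":2,"vhh":{"dt":79,"sgn":31,"ssy":3,"wl":1},"yko":[35,15,15]}
After op 13 (replace /vhh/dt 90): {"b":96,"j":2,"vhh":{"dt":90,"sgn":31,"ssy":3,"wl":1},"yko":[35,15,15]}
After op 14 (add /yko/0 24): {"b":96,"j":2,"vhh":{"dt":90,"sgn":31,"ssy":3,"wl":1},"yko":[24,35,15,15]}
After op 15 (add /yko 17): {"b":96,"j":2,"vhh":{"dt":90,"sgn":31,"ssy":3,"wl":1},"yko":17}
After op 16 (replace /b 43): {"b":43,"j":2,"vhh":{"dt":90,"sgn":31,"ssy":3,"wl":1},"yko":17}

Answer: {"b":43,"j":2,"vhh":{"dt":90,"sgn":31,"ssy":3,"wl":1},"yko":17}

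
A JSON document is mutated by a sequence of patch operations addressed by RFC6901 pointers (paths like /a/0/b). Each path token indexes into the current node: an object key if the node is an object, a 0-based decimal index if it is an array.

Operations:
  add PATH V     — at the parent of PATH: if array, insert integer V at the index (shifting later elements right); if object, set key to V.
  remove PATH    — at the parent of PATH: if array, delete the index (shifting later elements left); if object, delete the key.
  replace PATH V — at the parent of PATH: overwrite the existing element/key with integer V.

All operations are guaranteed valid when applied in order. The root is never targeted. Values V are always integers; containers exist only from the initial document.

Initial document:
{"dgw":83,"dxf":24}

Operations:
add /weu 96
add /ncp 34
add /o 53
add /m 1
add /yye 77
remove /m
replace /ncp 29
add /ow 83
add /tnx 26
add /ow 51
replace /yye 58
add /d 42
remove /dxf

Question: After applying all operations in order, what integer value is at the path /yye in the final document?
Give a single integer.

After op 1 (add /weu 96): {"dgw":83,"dxf":24,"weu":96}
After op 2 (add /ncp 34): {"dgw":83,"dxf":24,"ncp":34,"weu":96}
After op 3 (add /o 53): {"dgw":83,"dxf":24,"ncp":34,"o":53,"weu":96}
After op 4 (add /m 1): {"dgw":83,"dxf":24,"m":1,"ncp":34,"o":53,"weu":96}
After op 5 (add /yye 77): {"dgw":83,"dxf":24,"m":1,"ncp":34,"o":53,"weu":96,"yye":77}
After op 6 (remove /m): {"dgw":83,"dxf":24,"ncp":34,"o":53,"weu":96,"yye":77}
After op 7 (replace /ncp 29): {"dgw":83,"dxf":24,"ncp":29,"o":53,"weu":96,"yye":77}
After op 8 (add /ow 83): {"dgw":83,"dxf":24,"ncp":29,"o":53,"ow":83,"weu":96,"yye":77}
After op 9 (add /tnx 26): {"dgw":83,"dxf":24,"ncp":29,"o":53,"ow":83,"tnx":26,"weu":96,"yye":77}
After op 10 (add /ow 51): {"dgw":83,"dxf":24,"ncp":29,"o":53,"ow":51,"tnx":26,"weu":96,"yye":77}
After op 11 (replace /yye 58): {"dgw":83,"dxf":24,"ncp":29,"o":53,"ow":51,"tnx":26,"weu":96,"yye":58}
After op 12 (add /d 42): {"d":42,"dgw":83,"dxf":24,"ncp":29,"o":53,"ow":51,"tnx":26,"weu":96,"yye":58}
After op 13 (remove /dxf): {"d":42,"dgw":83,"ncp":29,"o":53,"ow":51,"tnx":26,"weu":96,"yye":58}
Value at /yye: 58

Answer: 58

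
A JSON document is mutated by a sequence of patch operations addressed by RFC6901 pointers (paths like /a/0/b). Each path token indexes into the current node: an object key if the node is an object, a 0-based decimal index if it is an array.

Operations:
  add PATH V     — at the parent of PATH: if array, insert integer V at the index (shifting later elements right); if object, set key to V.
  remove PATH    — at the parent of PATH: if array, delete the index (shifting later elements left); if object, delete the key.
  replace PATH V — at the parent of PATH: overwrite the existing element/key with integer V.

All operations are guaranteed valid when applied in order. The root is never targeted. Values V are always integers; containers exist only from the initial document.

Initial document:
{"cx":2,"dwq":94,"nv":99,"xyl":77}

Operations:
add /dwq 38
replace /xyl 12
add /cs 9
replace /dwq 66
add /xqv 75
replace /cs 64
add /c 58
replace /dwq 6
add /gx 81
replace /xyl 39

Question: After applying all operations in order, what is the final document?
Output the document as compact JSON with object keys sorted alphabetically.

After op 1 (add /dwq 38): {"cx":2,"dwq":38,"nv":99,"xyl":77}
After op 2 (replace /xyl 12): {"cx":2,"dwq":38,"nv":99,"xyl":12}
After op 3 (add /cs 9): {"cs":9,"cx":2,"dwq":38,"nv":99,"xyl":12}
After op 4 (replace /dwq 66): {"cs":9,"cx":2,"dwq":66,"nv":99,"xyl":12}
After op 5 (add /xqv 75): {"cs":9,"cx":2,"dwq":66,"nv":99,"xqv":75,"xyl":12}
After op 6 (replace /cs 64): {"cs":64,"cx":2,"dwq":66,"nv":99,"xqv":75,"xyl":12}
After op 7 (add /c 58): {"c":58,"cs":64,"cx":2,"dwq":66,"nv":99,"xqv":75,"xyl":12}
After op 8 (replace /dwq 6): {"c":58,"cs":64,"cx":2,"dwq":6,"nv":99,"xqv":75,"xyl":12}
After op 9 (add /gx 81): {"c":58,"cs":64,"cx":2,"dwq":6,"gx":81,"nv":99,"xqv":75,"xyl":12}
After op 10 (replace /xyl 39): {"c":58,"cs":64,"cx":2,"dwq":6,"gx":81,"nv":99,"xqv":75,"xyl":39}

Answer: {"c":58,"cs":64,"cx":2,"dwq":6,"gx":81,"nv":99,"xqv":75,"xyl":39}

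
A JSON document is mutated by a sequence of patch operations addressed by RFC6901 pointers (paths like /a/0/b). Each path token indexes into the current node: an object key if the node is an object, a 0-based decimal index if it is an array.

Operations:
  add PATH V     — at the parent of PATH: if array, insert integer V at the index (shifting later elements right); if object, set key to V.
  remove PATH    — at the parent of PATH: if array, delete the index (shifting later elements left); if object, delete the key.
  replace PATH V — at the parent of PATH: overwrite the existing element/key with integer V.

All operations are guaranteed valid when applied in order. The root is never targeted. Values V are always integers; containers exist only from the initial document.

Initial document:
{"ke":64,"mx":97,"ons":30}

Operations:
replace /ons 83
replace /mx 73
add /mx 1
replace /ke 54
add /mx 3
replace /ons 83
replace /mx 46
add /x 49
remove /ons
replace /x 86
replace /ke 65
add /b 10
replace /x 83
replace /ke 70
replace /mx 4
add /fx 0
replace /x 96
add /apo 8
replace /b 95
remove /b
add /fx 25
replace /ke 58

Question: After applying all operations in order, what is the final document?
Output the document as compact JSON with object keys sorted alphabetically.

Answer: {"apo":8,"fx":25,"ke":58,"mx":4,"x":96}

Derivation:
After op 1 (replace /ons 83): {"ke":64,"mx":97,"ons":83}
After op 2 (replace /mx 73): {"ke":64,"mx":73,"ons":83}
After op 3 (add /mx 1): {"ke":64,"mx":1,"ons":83}
After op 4 (replace /ke 54): {"ke":54,"mx":1,"ons":83}
After op 5 (add /mx 3): {"ke":54,"mx":3,"ons":83}
After op 6 (replace /ons 83): {"ke":54,"mx":3,"ons":83}
After op 7 (replace /mx 46): {"ke":54,"mx":46,"ons":83}
After op 8 (add /x 49): {"ke":54,"mx":46,"ons":83,"x":49}
After op 9 (remove /ons): {"ke":54,"mx":46,"x":49}
After op 10 (replace /x 86): {"ke":54,"mx":46,"x":86}
After op 11 (replace /ke 65): {"ke":65,"mx":46,"x":86}
After op 12 (add /b 10): {"b":10,"ke":65,"mx":46,"x":86}
After op 13 (replace /x 83): {"b":10,"ke":65,"mx":46,"x":83}
After op 14 (replace /ke 70): {"b":10,"ke":70,"mx":46,"x":83}
After op 15 (replace /mx 4): {"b":10,"ke":70,"mx":4,"x":83}
After op 16 (add /fx 0): {"b":10,"fx":0,"ke":70,"mx":4,"x":83}
After op 17 (replace /x 96): {"b":10,"fx":0,"ke":70,"mx":4,"x":96}
After op 18 (add /apo 8): {"apo":8,"b":10,"fx":0,"ke":70,"mx":4,"x":96}
After op 19 (replace /b 95): {"apo":8,"b":95,"fx":0,"ke":70,"mx":4,"x":96}
After op 20 (remove /b): {"apo":8,"fx":0,"ke":70,"mx":4,"x":96}
After op 21 (add /fx 25): {"apo":8,"fx":25,"ke":70,"mx":4,"x":96}
After op 22 (replace /ke 58): {"apo":8,"fx":25,"ke":58,"mx":4,"x":96}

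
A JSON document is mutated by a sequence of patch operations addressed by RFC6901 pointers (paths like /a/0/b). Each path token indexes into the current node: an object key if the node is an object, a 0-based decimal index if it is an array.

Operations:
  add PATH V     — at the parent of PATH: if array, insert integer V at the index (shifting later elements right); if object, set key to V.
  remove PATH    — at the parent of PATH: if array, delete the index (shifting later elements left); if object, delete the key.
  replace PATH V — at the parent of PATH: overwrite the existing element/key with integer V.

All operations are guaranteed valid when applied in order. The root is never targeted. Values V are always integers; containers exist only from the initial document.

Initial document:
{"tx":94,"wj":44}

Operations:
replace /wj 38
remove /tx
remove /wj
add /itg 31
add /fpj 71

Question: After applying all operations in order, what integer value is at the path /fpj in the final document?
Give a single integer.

After op 1 (replace /wj 38): {"tx":94,"wj":38}
After op 2 (remove /tx): {"wj":38}
After op 3 (remove /wj): {}
After op 4 (add /itg 31): {"itg":31}
After op 5 (add /fpj 71): {"fpj":71,"itg":31}
Value at /fpj: 71

Answer: 71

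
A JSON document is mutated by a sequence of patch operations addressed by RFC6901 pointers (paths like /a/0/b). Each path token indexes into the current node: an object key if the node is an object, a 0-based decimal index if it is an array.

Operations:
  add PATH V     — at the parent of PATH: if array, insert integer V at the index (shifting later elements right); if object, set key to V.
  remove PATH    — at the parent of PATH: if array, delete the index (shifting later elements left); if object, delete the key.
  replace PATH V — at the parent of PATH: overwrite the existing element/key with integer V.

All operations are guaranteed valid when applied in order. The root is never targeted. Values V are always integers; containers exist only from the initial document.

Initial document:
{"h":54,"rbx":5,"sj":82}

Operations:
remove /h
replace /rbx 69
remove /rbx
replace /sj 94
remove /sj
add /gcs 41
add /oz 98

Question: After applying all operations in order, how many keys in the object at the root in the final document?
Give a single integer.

Answer: 2

Derivation:
After op 1 (remove /h): {"rbx":5,"sj":82}
After op 2 (replace /rbx 69): {"rbx":69,"sj":82}
After op 3 (remove /rbx): {"sj":82}
After op 4 (replace /sj 94): {"sj":94}
After op 5 (remove /sj): {}
After op 6 (add /gcs 41): {"gcs":41}
After op 7 (add /oz 98): {"gcs":41,"oz":98}
Size at the root: 2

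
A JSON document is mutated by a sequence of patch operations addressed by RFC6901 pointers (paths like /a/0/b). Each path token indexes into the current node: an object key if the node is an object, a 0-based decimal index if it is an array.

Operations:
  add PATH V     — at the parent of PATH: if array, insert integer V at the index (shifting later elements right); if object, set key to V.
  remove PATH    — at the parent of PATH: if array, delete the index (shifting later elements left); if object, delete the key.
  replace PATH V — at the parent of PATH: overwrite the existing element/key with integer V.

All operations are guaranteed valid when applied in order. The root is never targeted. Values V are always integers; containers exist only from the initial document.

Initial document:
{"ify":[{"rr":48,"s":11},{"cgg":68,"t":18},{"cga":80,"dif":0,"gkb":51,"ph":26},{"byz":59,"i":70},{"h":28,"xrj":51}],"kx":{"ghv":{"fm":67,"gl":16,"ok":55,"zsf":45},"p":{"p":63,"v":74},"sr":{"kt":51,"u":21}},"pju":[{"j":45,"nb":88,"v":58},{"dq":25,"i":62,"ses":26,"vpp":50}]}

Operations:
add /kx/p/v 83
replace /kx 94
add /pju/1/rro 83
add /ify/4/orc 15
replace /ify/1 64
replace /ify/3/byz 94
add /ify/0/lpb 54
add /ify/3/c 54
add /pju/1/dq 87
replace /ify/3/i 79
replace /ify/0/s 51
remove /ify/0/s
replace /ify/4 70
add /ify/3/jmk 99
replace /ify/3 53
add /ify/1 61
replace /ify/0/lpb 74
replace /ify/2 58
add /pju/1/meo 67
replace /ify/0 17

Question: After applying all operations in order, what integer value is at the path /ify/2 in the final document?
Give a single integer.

After op 1 (add /kx/p/v 83): {"ify":[{"rr":48,"s":11},{"cgg":68,"t":18},{"cga":80,"dif":0,"gkb":51,"ph":26},{"byz":59,"i":70},{"h":28,"xrj":51}],"kx":{"ghv":{"fm":67,"gl":16,"ok":55,"zsf":45},"p":{"p":63,"v":83},"sr":{"kt":51,"u":21}},"pju":[{"j":45,"nb":88,"v":58},{"dq":25,"i":62,"ses":26,"vpp":50}]}
After op 2 (replace /kx 94): {"ify":[{"rr":48,"s":11},{"cgg":68,"t":18},{"cga":80,"dif":0,"gkb":51,"ph":26},{"byz":59,"i":70},{"h":28,"xrj":51}],"kx":94,"pju":[{"j":45,"nb":88,"v":58},{"dq":25,"i":62,"ses":26,"vpp":50}]}
After op 3 (add /pju/1/rro 83): {"ify":[{"rr":48,"s":11},{"cgg":68,"t":18},{"cga":80,"dif":0,"gkb":51,"ph":26},{"byz":59,"i":70},{"h":28,"xrj":51}],"kx":94,"pju":[{"j":45,"nb":88,"v":58},{"dq":25,"i":62,"rro":83,"ses":26,"vpp":50}]}
After op 4 (add /ify/4/orc 15): {"ify":[{"rr":48,"s":11},{"cgg":68,"t":18},{"cga":80,"dif":0,"gkb":51,"ph":26},{"byz":59,"i":70},{"h":28,"orc":15,"xrj":51}],"kx":94,"pju":[{"j":45,"nb":88,"v":58},{"dq":25,"i":62,"rro":83,"ses":26,"vpp":50}]}
After op 5 (replace /ify/1 64): {"ify":[{"rr":48,"s":11},64,{"cga":80,"dif":0,"gkb":51,"ph":26},{"byz":59,"i":70},{"h":28,"orc":15,"xrj":51}],"kx":94,"pju":[{"j":45,"nb":88,"v":58},{"dq":25,"i":62,"rro":83,"ses":26,"vpp":50}]}
After op 6 (replace /ify/3/byz 94): {"ify":[{"rr":48,"s":11},64,{"cga":80,"dif":0,"gkb":51,"ph":26},{"byz":94,"i":70},{"h":28,"orc":15,"xrj":51}],"kx":94,"pju":[{"j":45,"nb":88,"v":58},{"dq":25,"i":62,"rro":83,"ses":26,"vpp":50}]}
After op 7 (add /ify/0/lpb 54): {"ify":[{"lpb":54,"rr":48,"s":11},64,{"cga":80,"dif":0,"gkb":51,"ph":26},{"byz":94,"i":70},{"h":28,"orc":15,"xrj":51}],"kx":94,"pju":[{"j":45,"nb":88,"v":58},{"dq":25,"i":62,"rro":83,"ses":26,"vpp":50}]}
After op 8 (add /ify/3/c 54): {"ify":[{"lpb":54,"rr":48,"s":11},64,{"cga":80,"dif":0,"gkb":51,"ph":26},{"byz":94,"c":54,"i":70},{"h":28,"orc":15,"xrj":51}],"kx":94,"pju":[{"j":45,"nb":88,"v":58},{"dq":25,"i":62,"rro":83,"ses":26,"vpp":50}]}
After op 9 (add /pju/1/dq 87): {"ify":[{"lpb":54,"rr":48,"s":11},64,{"cga":80,"dif":0,"gkb":51,"ph":26},{"byz":94,"c":54,"i":70},{"h":28,"orc":15,"xrj":51}],"kx":94,"pju":[{"j":45,"nb":88,"v":58},{"dq":87,"i":62,"rro":83,"ses":26,"vpp":50}]}
After op 10 (replace /ify/3/i 79): {"ify":[{"lpb":54,"rr":48,"s":11},64,{"cga":80,"dif":0,"gkb":51,"ph":26},{"byz":94,"c":54,"i":79},{"h":28,"orc":15,"xrj":51}],"kx":94,"pju":[{"j":45,"nb":88,"v":58},{"dq":87,"i":62,"rro":83,"ses":26,"vpp":50}]}
After op 11 (replace /ify/0/s 51): {"ify":[{"lpb":54,"rr":48,"s":51},64,{"cga":80,"dif":0,"gkb":51,"ph":26},{"byz":94,"c":54,"i":79},{"h":28,"orc":15,"xrj":51}],"kx":94,"pju":[{"j":45,"nb":88,"v":58},{"dq":87,"i":62,"rro":83,"ses":26,"vpp":50}]}
After op 12 (remove /ify/0/s): {"ify":[{"lpb":54,"rr":48},64,{"cga":80,"dif":0,"gkb":51,"ph":26},{"byz":94,"c":54,"i":79},{"h":28,"orc":15,"xrj":51}],"kx":94,"pju":[{"j":45,"nb":88,"v":58},{"dq":87,"i":62,"rro":83,"ses":26,"vpp":50}]}
After op 13 (replace /ify/4 70): {"ify":[{"lpb":54,"rr":48},64,{"cga":80,"dif":0,"gkb":51,"ph":26},{"byz":94,"c":54,"i":79},70],"kx":94,"pju":[{"j":45,"nb":88,"v":58},{"dq":87,"i":62,"rro":83,"ses":26,"vpp":50}]}
After op 14 (add /ify/3/jmk 99): {"ify":[{"lpb":54,"rr":48},64,{"cga":80,"dif":0,"gkb":51,"ph":26},{"byz":94,"c":54,"i":79,"jmk":99},70],"kx":94,"pju":[{"j":45,"nb":88,"v":58},{"dq":87,"i":62,"rro":83,"ses":26,"vpp":50}]}
After op 15 (replace /ify/3 53): {"ify":[{"lpb":54,"rr":48},64,{"cga":80,"dif":0,"gkb":51,"ph":26},53,70],"kx":94,"pju":[{"j":45,"nb":88,"v":58},{"dq":87,"i":62,"rro":83,"ses":26,"vpp":50}]}
After op 16 (add /ify/1 61): {"ify":[{"lpb":54,"rr":48},61,64,{"cga":80,"dif":0,"gkb":51,"ph":26},53,70],"kx":94,"pju":[{"j":45,"nb":88,"v":58},{"dq":87,"i":62,"rro":83,"ses":26,"vpp":50}]}
After op 17 (replace /ify/0/lpb 74): {"ify":[{"lpb":74,"rr":48},61,64,{"cga":80,"dif":0,"gkb":51,"ph":26},53,70],"kx":94,"pju":[{"j":45,"nb":88,"v":58},{"dq":87,"i":62,"rro":83,"ses":26,"vpp":50}]}
After op 18 (replace /ify/2 58): {"ify":[{"lpb":74,"rr":48},61,58,{"cga":80,"dif":0,"gkb":51,"ph":26},53,70],"kx":94,"pju":[{"j":45,"nb":88,"v":58},{"dq":87,"i":62,"rro":83,"ses":26,"vpp":50}]}
After op 19 (add /pju/1/meo 67): {"ify":[{"lpb":74,"rr":48},61,58,{"cga":80,"dif":0,"gkb":51,"ph":26},53,70],"kx":94,"pju":[{"j":45,"nb":88,"v":58},{"dq":87,"i":62,"meo":67,"rro":83,"ses":26,"vpp":50}]}
After op 20 (replace /ify/0 17): {"ify":[17,61,58,{"cga":80,"dif":0,"gkb":51,"ph":26},53,70],"kx":94,"pju":[{"j":45,"nb":88,"v":58},{"dq":87,"i":62,"meo":67,"rro":83,"ses":26,"vpp":50}]}
Value at /ify/2: 58

Answer: 58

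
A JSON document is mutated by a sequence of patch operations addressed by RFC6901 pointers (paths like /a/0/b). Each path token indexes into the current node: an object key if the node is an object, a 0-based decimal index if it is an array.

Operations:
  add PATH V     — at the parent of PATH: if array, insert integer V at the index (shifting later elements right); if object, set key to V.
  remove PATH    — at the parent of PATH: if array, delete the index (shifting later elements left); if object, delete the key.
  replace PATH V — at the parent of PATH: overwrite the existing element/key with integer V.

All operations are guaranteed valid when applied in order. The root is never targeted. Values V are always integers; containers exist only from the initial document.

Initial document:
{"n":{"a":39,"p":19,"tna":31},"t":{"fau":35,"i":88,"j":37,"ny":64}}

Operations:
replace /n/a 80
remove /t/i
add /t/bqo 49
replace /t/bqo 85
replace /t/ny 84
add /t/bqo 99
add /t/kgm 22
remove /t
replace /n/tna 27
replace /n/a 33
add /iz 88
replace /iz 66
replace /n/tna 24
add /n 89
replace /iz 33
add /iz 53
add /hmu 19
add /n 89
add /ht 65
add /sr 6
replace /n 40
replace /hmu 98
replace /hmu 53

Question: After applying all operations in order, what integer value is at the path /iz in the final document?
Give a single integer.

After op 1 (replace /n/a 80): {"n":{"a":80,"p":19,"tna":31},"t":{"fau":35,"i":88,"j":37,"ny":64}}
After op 2 (remove /t/i): {"n":{"a":80,"p":19,"tna":31},"t":{"fau":35,"j":37,"ny":64}}
After op 3 (add /t/bqo 49): {"n":{"a":80,"p":19,"tna":31},"t":{"bqo":49,"fau":35,"j":37,"ny":64}}
After op 4 (replace /t/bqo 85): {"n":{"a":80,"p":19,"tna":31},"t":{"bqo":85,"fau":35,"j":37,"ny":64}}
After op 5 (replace /t/ny 84): {"n":{"a":80,"p":19,"tna":31},"t":{"bqo":85,"fau":35,"j":37,"ny":84}}
After op 6 (add /t/bqo 99): {"n":{"a":80,"p":19,"tna":31},"t":{"bqo":99,"fau":35,"j":37,"ny":84}}
After op 7 (add /t/kgm 22): {"n":{"a":80,"p":19,"tna":31},"t":{"bqo":99,"fau":35,"j":37,"kgm":22,"ny":84}}
After op 8 (remove /t): {"n":{"a":80,"p":19,"tna":31}}
After op 9 (replace /n/tna 27): {"n":{"a":80,"p":19,"tna":27}}
After op 10 (replace /n/a 33): {"n":{"a":33,"p":19,"tna":27}}
After op 11 (add /iz 88): {"iz":88,"n":{"a":33,"p":19,"tna":27}}
After op 12 (replace /iz 66): {"iz":66,"n":{"a":33,"p":19,"tna":27}}
After op 13 (replace /n/tna 24): {"iz":66,"n":{"a":33,"p":19,"tna":24}}
After op 14 (add /n 89): {"iz":66,"n":89}
After op 15 (replace /iz 33): {"iz":33,"n":89}
After op 16 (add /iz 53): {"iz":53,"n":89}
After op 17 (add /hmu 19): {"hmu":19,"iz":53,"n":89}
After op 18 (add /n 89): {"hmu":19,"iz":53,"n":89}
After op 19 (add /ht 65): {"hmu":19,"ht":65,"iz":53,"n":89}
After op 20 (add /sr 6): {"hmu":19,"ht":65,"iz":53,"n":89,"sr":6}
After op 21 (replace /n 40): {"hmu":19,"ht":65,"iz":53,"n":40,"sr":6}
After op 22 (replace /hmu 98): {"hmu":98,"ht":65,"iz":53,"n":40,"sr":6}
After op 23 (replace /hmu 53): {"hmu":53,"ht":65,"iz":53,"n":40,"sr":6}
Value at /iz: 53

Answer: 53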